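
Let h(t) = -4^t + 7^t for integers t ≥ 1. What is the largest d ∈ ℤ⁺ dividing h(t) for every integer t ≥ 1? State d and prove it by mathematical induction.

d = 3

Computing the first values: h(1) = 3 and h(2) = 33; gcd(3, 33) = 3, so d ≤ 3.
We prove 3 | -4^t + 7^t for all t ≥ 1 by induction on t.
When t = 1: h(1) = 3 = 3·(1), so 3 | h(1).
Inductive step: assume the claim holds for t = k, i.e. 3 | h(k). Then
7^{k+1} − 4^{k+1} = 7·7^k − 4·4^k = 7·(7^k − 4^k) + (3)·4^k. The first term is divisible by 3 by the inductive hypothesis, and the second term (3)·4^k is divisible by 3 since 3 | 3. Hence 3 | h(k+1).
This completes the induction.
Therefore the largest such d is 3.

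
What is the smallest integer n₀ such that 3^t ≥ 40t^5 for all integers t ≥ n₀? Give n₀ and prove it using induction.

At t = 15: 14348907 < 30375000, so the inequality fails and n₀ ≥ 16. We prove 3^t ≥ 40t^5 for all t ≥ 16.
For the base case t = 16: 3^t = 43046721 and 40t^5 = 41943040, so 43046721 ≥ 41943040.
Inductive step: suppose the statement holds for some r ≥ 16, so 3^r ≥ 40r^5.
Then 3^(r + 1) = 3·(3^r) ≥ 3·(40r^5).
Also, for r ≥ 16 we have 3·(40r^5) ≥ 40(r+1)^5, since 3 ≥ (1 + 1/r)^5 for all r ≥ 16.
Combining, 3^(r + 1) ≥ 40(r+1)^5.
This completes the induction.
Hence the smallest such n₀ is 16.

n₀ = 16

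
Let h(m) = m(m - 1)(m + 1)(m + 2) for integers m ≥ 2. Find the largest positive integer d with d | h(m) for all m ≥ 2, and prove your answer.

d = 24

Computing the first values: h(2) = 24 and h(3) = 120; gcd(24, 120) = 24, so d ≤ 24.
We prove 24 | m(m - 1)(m + 1)(m + 2) for all m ≥ 2 by induction on m.
When m = 2: h(2) = 24 = 24·(1), so 24 | h(2).
For the inductive step, assume it holds for an arbitrary r ≥ 2, i.e. 24 | h(r). Then
h(r+1) − h(r) = r·(r+1)·(r+2)·(r+3) − (r-1)·r·(r+1)·(r+2) = r·(r+1)·(r+2)·[(r+3) − (r-1)] = 4·r·(r+1)·(r+2). The product of 3 consecutive integers is divisible by (3)! = 6, so h(r+1) − h(r) is divisible by 4·6 = 24. By the inductive hypothesis 24 | h(r), hence 24 | h(r+1).
Hence, by induction on m, the claim holds for every m ≥ 2.
Therefore the largest such d is 24.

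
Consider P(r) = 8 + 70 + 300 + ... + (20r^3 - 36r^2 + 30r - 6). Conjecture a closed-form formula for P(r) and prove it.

P(r) = r(5r + 3)(r^2 - r + 1)

We claim P(r) = r(5r + 3)(r^2 - r + 1) for all r ≥ 1.
When r = 1: P(1) = 8, and the closed form gives 8. They agree.
Inductive step: suppose the statement holds for some i ≥ 1, so P(i) = i(5i^3 - 2i^2 + 2i + 3).
Then P(i+1) = P(i) + (20i^3 + 24i^2 + 18i + 8) = (i(5i^3 - 2i^2 + 2i + 3)) + (20i^3 + 24i^2 + 18i + 8).
Simplifying, P(i+1) = (i + 1)(5i + 8)(i^2 + i + 1) = (i+1)(5(i+1) + 3)((i+1)^2 - (i+1) + 1),
which is the closed form with r = i+1.
By the principle of mathematical induction, the result holds for all r ≥ 1.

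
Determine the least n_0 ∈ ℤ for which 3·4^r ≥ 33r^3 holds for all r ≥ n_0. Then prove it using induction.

n_0 = 6

At r = 5: 3072 < 4125, so the inequality fails and n_0 ≥ 6. We prove 3·4^r ≥ 33r^3 for all r ≥ 6.
Base case (r = 6): 3·4^r = 12288 and 33r^3 = 7128, so 12288 ≥ 7128.
Inductive step: suppose the statement holds for some p ≥ 6, so 3·4^p ≥ 33p^3.
Then 3·4^(p + 1) = 4·(3·4^p) ≥ 4·(33p^3).
Also, for p ≥ 6 we have 4·(33p^3) ≥ 33(p+1)^3, since 4 ≥ (1 + 1/p)^3 for all p ≥ 6.
Combining, 3·4^(p + 1) ≥ 33(p+1)^3.
By the principle of mathematical induction, the result holds for all r ≥ 6.
Hence the smallest such n_0 is 6.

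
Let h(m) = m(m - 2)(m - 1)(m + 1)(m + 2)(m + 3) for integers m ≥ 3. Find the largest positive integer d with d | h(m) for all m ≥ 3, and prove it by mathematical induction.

Computing the first values: h(3) = 720 and h(4) = 5040; gcd(720, 5040) = 720, so d ≤ 720.
We prove 720 | m(m - 2)(m - 1)(m + 1)(m + 2)(m + 3) for all m ≥ 3 by induction on m.
For the base case m = 3: h(3) = 720 = 720·(1), so 720 | h(3).
For the inductive step, assume it holds for an arbitrary j ≥ 3, i.e. 720 | h(j). Then
h(j+1) − h(j) = (j-1)·j·(j+1)·(j+2)·(j+3)·(j+4) − (j-2)·(j-1)·j·(j+1)·(j+2)·(j+3) = (j-1)·j·(j+1)·(j+2)·(j+3)·[(j+4) − (j-2)] = 6·(j-1)·j·(j+1)·(j+2)·(j+3). The product of 5 consecutive integers is divisible by (5)! = 120, so h(j+1) − h(j) is divisible by 6·120 = 720. By the inductive hypothesis 720 | h(j), hence 720 | h(j+1).
Hence, by induction on m, the claim holds for every m ≥ 3.
Therefore the largest such d is 720.

d = 720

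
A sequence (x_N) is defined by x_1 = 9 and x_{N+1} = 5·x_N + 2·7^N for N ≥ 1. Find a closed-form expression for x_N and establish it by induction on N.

Computing the first terms: x_1 = 9, x_2 = 59, x_3 = 393. This suggests x_N = 2·5^(N - 1) + 7^N.
When N = 1: the formula gives 9 = 9 = x_1.
Inductive step: suppose the statement holds for some p ≥ 1, so x_p = 2·5^(p - 1) + 7^p.
Then x_{p+1} = 5·x_p + 2·7^p = 5·(2·5^(p - 1) + 7^p) + 2·7^p = 2·5^p + 7^(p + 1) = 2·5^((p+1) - 1) + 7^(p+1),
which is the claimed formula at N = p+1.
By induction, the statement is established for all N ≥ 1.

x_N = 2·5^(N - 1) + 7^N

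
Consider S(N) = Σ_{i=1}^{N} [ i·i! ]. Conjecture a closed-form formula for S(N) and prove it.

S(N) = (N + 1)! - 1

We claim S(N) = (N + 1)! - 1 for all N ≥ 1.
When N = 1: S(1) = 1, and the closed form gives 1. They agree.
Suppose the result is true for N = i, so S(i) = (i + 1)! - 1.
Then S(i+1) = S(i) + ((i + 1)(i + 1)!) = ((i + 1)! - 1) + ((i + 1)(i + 1)!).
Simplifying, S(i+1) = ((i+1) + 1)! - 1,
which is the closed form with N = i+1.
By induction, the statement is established for all N ≥ 1.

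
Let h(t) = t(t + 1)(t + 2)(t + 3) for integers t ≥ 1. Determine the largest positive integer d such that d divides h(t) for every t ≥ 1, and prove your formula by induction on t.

d = 24

Computing the first values: h(1) = 24 and h(2) = 120; gcd(24, 120) = 24, so d ≤ 24.
We prove 24 | t(t + 1)(t + 2)(t + 3) for all t ≥ 1 by induction on t.
For the base case t = 1: h(1) = 24 = 24·(1), so 24 | h(1).
For the inductive step, assume it holds for an arbitrary i ≥ 1, i.e. 24 | h(i). Then
h(i+1) − h(i) = (i+1)·(i+2)·(i+3)·(i+4) − i·(i+1)·(i+2)·(i+3) = (i+1)·(i+2)·(i+3)·[(i+4) − i] = 4·(i+1)·(i+2)·(i+3). The product of 3 consecutive integers is divisible by (3)! = 6, so h(i+1) − h(i) is divisible by 4·6 = 24. By the inductive hypothesis 24 | h(i), hence 24 | h(i+1).
This completes the induction.
Therefore the largest such d is 24.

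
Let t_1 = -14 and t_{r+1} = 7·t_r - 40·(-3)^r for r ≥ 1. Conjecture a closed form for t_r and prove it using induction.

Computing the first terms: t_1 = -14, t_2 = 22, t_3 = -206. This suggests t_r = 4(-3)^r - 2·7^(r - 1).
Base step (r = 1): the formula gives -14 = -14 = t_1.
For the inductive step, assume it holds for an arbitrary p ≥ 1, so t_p = 4(-3)^p - 2·7^(p - 1).
Then t_{p+1} = 7·t_p - 40·(-3)^p = 7·(4(-3)^p - 2·7^(p - 1)) - 40·(-3)^p = 4(-3)^(p + 1) - 2·7^p = 4(-3)^(p+1) - 2·7^((p+1) - 1),
which is the claimed formula at r = p+1.
This completes the induction.

t_r = 4(-3)^r - 2·7^(r - 1)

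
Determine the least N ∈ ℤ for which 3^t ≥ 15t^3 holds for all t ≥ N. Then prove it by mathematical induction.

N = 9

At t = 8: 6561 < 7680, so the inequality fails and N ≥ 9. We prove 3^t ≥ 15t^3 for all t ≥ 9.
Base step (t = 9): 3^t = 19683 and 15t^3 = 10935, so 19683 ≥ 10935.
Inductive step: assume the claim holds for t = r, so 3^r ≥ 15r^3.
Then 3^(r + 1) = 3·(3^r) ≥ 3·(15r^3).
Also, for r ≥ 9 we have 3·(15r^3) ≥ 15(r+1)^3, since 3 ≥ (1 + 1/r)^3 for all r ≥ 9.
Combining, 3^(r + 1) ≥ 15(r+1)^3.
This completes the induction.
Hence the smallest such N is 9.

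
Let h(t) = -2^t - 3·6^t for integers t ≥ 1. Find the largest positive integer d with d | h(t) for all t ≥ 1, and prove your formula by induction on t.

Computing the first values: h(1) = -20 and h(2) = -112; gcd(-20, -112) = 4, so d ≤ 4.
We prove 4 | -2^t - 3·6^t for all t ≥ 1 by induction on t.
When t = 1: h(1) = -20 = 4·(-5), so 4 | h(1).
Suppose the result is true for t = k, i.e. 4 | h(k). Then
h(k+1) − 6·h(k) = (-2^(k+1) - 3·6^(k+1)) − 6·(-2^k - 3·6^k) = (-1)·2^k·(2 − 6) = (4)·2^k. Since 4 | h(k) by the inductive hypothesis, 4 | 6·h(k); and 4 | 4 since 4 = 4·1. Therefore 4 | h(k+1).
By the principle of mathematical induction, the result holds for all t ≥ 1.
Therefore the largest such d is 4.

d = 4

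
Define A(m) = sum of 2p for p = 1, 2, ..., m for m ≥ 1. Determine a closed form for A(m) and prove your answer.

We claim A(m) = m(m + 1) for all m ≥ 1.
For the base case m = 1: A(1) = 2, and the closed form gives 2. They agree.
For the inductive step, assume it holds for an arbitrary p ≥ 1, so A(p) = p(p + 1).
Then A(p+1) = A(p) + (2p + 2) = (p(p + 1)) + (2p + 2).
Simplifying, A(p+1) = (p + 1)(p + 2) = (p+1)((p+1) + 1),
which is the closed form with m = p+1.
This completes the induction.

A(m) = m(m + 1)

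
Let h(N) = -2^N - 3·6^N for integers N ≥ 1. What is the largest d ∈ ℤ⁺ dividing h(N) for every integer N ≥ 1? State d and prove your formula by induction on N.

d = 4

Computing the first values: h(1) = -20 and h(2) = -112; gcd(-20, -112) = 4, so d ≤ 4.
We prove 4 | -2^N - 3·6^N for all N ≥ 1 by induction on N.
Base step (N = 1): h(1) = -20 = 4·(-5), so 4 | h(1).
For the inductive step, assume it holds for an arbitrary i ≥ 1, i.e. 4 | h(i). Then
h(i+1) − 6·h(i) = (-2^(i+1) - 3·6^(i+1)) − 6·(-2^i - 3·6^i) = (-1)·2^i·(2 − 6) = (4)·2^i. Since 4 | h(i) by the inductive hypothesis, 4 | 6·h(i); and 4 | 4 since 4 = 4·1. Therefore 4 | h(i+1).
Hence, by induction on N, the claim holds for every N ≥ 1.
Therefore the largest such d is 4.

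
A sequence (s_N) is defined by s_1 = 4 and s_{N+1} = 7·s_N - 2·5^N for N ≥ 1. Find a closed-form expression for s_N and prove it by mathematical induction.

Computing the first terms: s_1 = 4, s_2 = 18, s_3 = 76. This suggests s_N = 5^N - 7^(N - 1).
Base case (N = 1): the formula gives 4 = 4 = s_1.
For the inductive step, assume it holds for an arbitrary j ≥ 1, so s_j = 5^j - 7^(j - 1).
Then s_{j+1} = 7·s_j - 2·5^j = 7·(5^j - 7^(j - 1)) - 2·5^j = 5^(j + 1) - 7^j = 5^(j+1) - 7^((j+1) - 1),
which is the claimed formula at N = j+1.
By induction, the statement is established for all N ≥ 1.

s_N = 5^N - 7^(N - 1)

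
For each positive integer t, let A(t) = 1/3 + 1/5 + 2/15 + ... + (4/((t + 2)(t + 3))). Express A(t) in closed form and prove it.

A(t) = 4t/(3(t + 3))

We claim A(t) = 4t/(3(t + 3)) for all t ≥ 1.
Base case (t = 1): A(1) = 1/3, and the closed form gives 1/3. They agree.
Inductive step: suppose the statement holds for some j ≥ 1, so A(j) = 4j/(3(j + 3)).
Then A(j+1) = A(j) + (4/((j + 3)(j + 4))) = (4j/(3(j + 3))) + (4/((j + 3)(j + 4))).
Simplifying, A(j+1) = 4(j + 1)/(3(j + 4)) = 4(j+1)/(3((j+1) + 3)),
which is the closed form with t = j+1.
Hence, by induction on t, the claim holds for every t ≥ 1.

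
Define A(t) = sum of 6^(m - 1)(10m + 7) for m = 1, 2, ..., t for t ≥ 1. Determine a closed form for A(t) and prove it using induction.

A(t) = 6^t(2t + 1) - 1

We claim A(t) = 6^t(2t + 1) - 1 for all t ≥ 1.
Base case (t = 1): A(1) = 17, and the closed form gives 17. They agree.
Suppose the result is true for t = m, so A(m) = 6^m(2m + 1) - 1.
Then A(m+1) = A(m) + (6^m(10m + 17)) = (6^m(2m + 1) - 1) + (6^m(10m + 17)).
Simplifying, A(m+1) = 12·6^m·m + 18·6^m - 1 = 6^(m+1)(2(m+1) + 1) - 1,
which is the closed form with t = m+1.
Hence, by induction on t, the claim holds for every t ≥ 1.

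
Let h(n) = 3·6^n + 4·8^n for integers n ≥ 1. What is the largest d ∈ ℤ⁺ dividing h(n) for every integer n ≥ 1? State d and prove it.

Computing the first values: h(1) = 50 and h(2) = 364; gcd(50, 364) = 2, so d ≤ 2.
We prove 2 | 3·6^n + 4·8^n for all n ≥ 1 by induction on n.
When n = 1: h(1) = 50 = 2·(25), so 2 | h(1).
Suppose the result is true for n = m, i.e. 2 | h(m). Then
h(m+1) − 8·h(m) = (3·6^(m+1) + 4·8^(m+1)) − 8·(3·6^m + 4·8^m) = (3)·6^m·(6 − 8) = (-6)·6^m. Since 2 | h(m) by the inductive hypothesis, 2 | 8·h(m); and 2 | -6 since -6 = 2·-3. Therefore 2 | h(m+1).
Hence, by induction on n, the claim holds for every n ≥ 1.
Therefore the largest such d is 2.

d = 2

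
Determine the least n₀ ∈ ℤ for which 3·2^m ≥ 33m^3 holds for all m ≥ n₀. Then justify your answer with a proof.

At m = 15: 98304 < 111375, so the inequality fails and n₀ ≥ 16. We prove 3·2^m ≥ 33m^3 for all m ≥ 16.
When m = 16: 3·2^m = 196608 and 33m^3 = 135168, so 196608 ≥ 135168.
For the inductive step, assume it holds for an arbitrary j ≥ 16, so 3·2^j ≥ 33j^3.
Then 3·2^(j + 1) = 2·(3·2^j) ≥ 2·(33j^3).
Also, for j ≥ 16 we have 2·(33j^3) ≥ 33(j+1)^3, since 2 ≥ (1 + 1/j)^3 for all j ≥ 16.
Combining, 3·2^(j + 1) ≥ 33(j+1)^3.
This completes the induction.
Hence the smallest such n₀ is 16.

n₀ = 16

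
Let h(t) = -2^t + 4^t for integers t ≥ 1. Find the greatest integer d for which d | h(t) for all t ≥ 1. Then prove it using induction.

Computing the first values: h(1) = 2 and h(2) = 12; gcd(2, 12) = 2, so d ≤ 2.
We prove 2 | -2^t + 4^t for all t ≥ 1 by induction on t.
Base case (t = 1): h(1) = 2 = 2·(1), so 2 | h(1).
For the inductive step, assume it holds for an arbitrary j ≥ 1, i.e. 2 | h(j). Then
4^{j+1} − 2^{j+1} = 4·4^j − 2·2^j = 4·(4^j − 2^j) + (2)·2^j. The first term is divisible by 2 by the inductive hypothesis, and the second term (2)·2^j is divisible by 2 since 2 | 2. Hence 2 | h(j+1).
By induction, the statement is established for all t ≥ 1.
Therefore the largest such d is 2.

d = 2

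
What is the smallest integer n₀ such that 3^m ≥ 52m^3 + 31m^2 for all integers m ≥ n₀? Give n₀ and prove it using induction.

n₀ = 10

At m = 9: 19683 < 40419, so the inequality fails and n₀ ≥ 10. We prove 3^m ≥ 52m^3 + 31m^2 for all m ≥ 10.
When m = 10: 3^m = 59049 and 52m^3 + 31m^2 = 55100, so 59049 ≥ 55100.
Suppose the result is true for m = k, so 3^k ≥ 52k^3 + 31k^2.
Then 3^(k + 1) = 3·(3^k) ≥ 3·(52k^3 + 31k^2).
Also, for k ≥ 10 we have 3·(52k^3 + 31k^2) ≥ 52(k+1)^3 + 31(k+1)^2, since 3·(52k^3 + 31k^2) − (52(k+1)^3 + 31(k+1)^2) = 104k^3 - 94k^2 - 218k - 83, which is nonnegative for all k ≥ 10.
Combining, 3^(k + 1) ≥ 52(k+1)^3 + 31(k+1)^2.
Hence, by induction on m, the claim holds for every m ≥ 10.
Hence the smallest such n₀ is 10.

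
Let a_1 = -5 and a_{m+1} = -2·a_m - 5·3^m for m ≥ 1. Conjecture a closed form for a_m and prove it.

Computing the first terms: a_1 = -5, a_2 = -5, a_3 = -35. This suggests a_m = (-2)^m - 3^m.
For the base case m = 1: the formula gives -5 = -5 = a_1.
For the inductive step, assume it holds for an arbitrary i ≥ 1, so a_i = (-2)^i - 3^i.
Then a_{i+1} = -2·a_i - 5·3^i = -2·((-2)^i - 3^i) - 5·3^i = (-2)^(i + 1) - 3^(i + 1),
which is the claimed formula at m = i+1.
This completes the induction.

a_m = (-2)^m - 3^m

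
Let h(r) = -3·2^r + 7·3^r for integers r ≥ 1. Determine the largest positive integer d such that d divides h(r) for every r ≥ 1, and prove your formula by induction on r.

d = 3

Computing the first values: h(1) = 15 and h(2) = 51; gcd(15, 51) = 3, so d ≤ 3.
We prove 3 | -3·2^r + 7·3^r for all r ≥ 1 by induction on r.
Base step (r = 1): h(1) = 15 = 3·(5), so 3 | h(1).
Inductive step: assume the claim holds for r = k, i.e. 3 | h(k). Then
h(k+1) − 3·h(k) = (-3·2^(k+1) + 7·3^(k+1)) − 3·(-3·2^k + 7·3^k) = (-3)·2^k·(2 − 3) = (3)·2^k. Since 3 | h(k) by the inductive hypothesis, 3 | 3·h(k); and 3 | 3 since 3 = 3·1. Therefore 3 | h(k+1).
By induction, the statement is established for all r ≥ 1.
Therefore the largest such d is 3.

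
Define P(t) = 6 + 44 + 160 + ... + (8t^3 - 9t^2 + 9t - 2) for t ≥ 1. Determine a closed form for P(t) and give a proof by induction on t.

P(t) = t(2t + 1)(t^2 + 1)

We claim P(t) = t(2t + 1)(t^2 + 1) for all t ≥ 1.
When t = 1: P(1) = 6, and the closed form gives 6. They agree.
Inductive step: assume the claim holds for t = p, so P(p) = p(2p^3 + p^2 + 2p + 1).
Then P(p+1) = P(p) + (8p^3 + 15p^2 + 15p + 6) = (p(2p^3 + p^2 + 2p + 1)) + (8p^3 + 15p^2 + 15p + 6).
Simplifying, P(p+1) = (p + 1)(2p + 3)(p^2 + 2p + 2) = (p+1)(2(p+1) + 1)((p+1)^2 + 1),
which is the closed form with t = p+1.
Hence, by induction on t, the claim holds for every t ≥ 1.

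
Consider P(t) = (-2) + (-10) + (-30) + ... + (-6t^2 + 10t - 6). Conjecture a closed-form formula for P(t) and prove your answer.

P(t) = -2t(t^2 - t + 1)

We claim P(t) = -2t(t^2 - t + 1) for all t ≥ 1.
Base step (t = 1): P(1) = -2, and the closed form gives -2. They agree.
Suppose the result is true for t = m, so P(m) = 2m(-m^2 + m - 1).
Then P(m+1) = P(m) + (-6m^2 - 2m - 2) = (2m(-m^2 + m - 1)) + (-6m^2 - 2m - 2).
Simplifying, P(m+1) = -2(m + 1)(m^2 + m + 1) = -2(m+1)((m+1)^2 - (m+1) + 1),
which is the closed form with t = m+1.
This completes the induction.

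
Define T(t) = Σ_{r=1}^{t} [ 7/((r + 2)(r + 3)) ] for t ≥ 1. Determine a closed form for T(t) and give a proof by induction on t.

We claim T(t) = 7t/(3(t + 3)) for all t ≥ 1.
When t = 1: T(1) = 7/12, and the closed form gives 7/12. They agree.
Inductive step: assume the claim holds for t = r, so T(r) = 7r/(3(r + 3)).
Then T(r+1) = T(r) + (7/((r + 3)(r + 4))) = (7r/(3(r + 3))) + (7/((r + 3)(r + 4))).
Simplifying, T(r+1) = 7(r + 1)/(3(r + 4)) = 7(r+1)/(3((r+1) + 3)),
which is the closed form with t = r+1.
By the principle of mathematical induction, the result holds for all t ≥ 1.

T(t) = 7t/(3(t + 3))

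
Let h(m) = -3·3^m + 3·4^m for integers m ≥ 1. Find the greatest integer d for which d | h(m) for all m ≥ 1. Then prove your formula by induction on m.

Computing the first values: h(1) = 3 and h(2) = 21; gcd(3, 21) = 3, so d ≤ 3.
We prove 3 | -3·3^m + 3·4^m for all m ≥ 1 by induction on m.
Base case (m = 1): h(1) = 3 = 3·(1), so 3 | h(1).
Inductive step: assume the claim holds for m = j, i.e. 3 | h(j). Then
h(j+1) − 4·h(j) = (-3·3^(j+1) + 3·4^(j+1)) − 4·(-3·3^j + 3·4^j) = (-3)·3^j·(3 − 4) = (3)·3^j. Since 3 | h(j) by the inductive hypothesis, 3 | 4·h(j); and 3 | 3 since 3 = 3·1. Therefore 3 | h(j+1).
Hence, by induction on m, the claim holds for every m ≥ 1.
Therefore the largest such d is 3.

d = 3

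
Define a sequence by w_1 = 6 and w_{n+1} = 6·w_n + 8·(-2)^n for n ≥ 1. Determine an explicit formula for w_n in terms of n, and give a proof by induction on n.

Computing the first terms: w_1 = 6, w_2 = 20, w_3 = 152. This suggests w_n = -(-2)^n + 4·6^(n - 1).
Base step (n = 1): the formula gives 6 = 6 = w_1.
Suppose the result is true for n = m, so w_m = -(-2)^m + 4·6^(m - 1).
Then w_{m+1} = 6·w_m + 8·(-2)^m = 6·(-(-2)^m + 4·6^(m - 1)) + 8·(-2)^m = -(-2)^(m + 1) + 4·6^m = -(-2)^(m+1) + 4·6^((m+1) - 1),
which is the claimed formula at n = m+1.
This completes the induction.

w_n = -(-2)^n + 4·6^(n - 1)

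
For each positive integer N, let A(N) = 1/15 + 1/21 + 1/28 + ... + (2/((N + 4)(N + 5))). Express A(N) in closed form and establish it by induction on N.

A(N) = 2N/(5(N + 5))

We claim A(N) = 2N/(5(N + 5)) for all N ≥ 1.
Base step (N = 1): A(1) = 1/15, and the closed form gives 1/15. They agree.
Suppose the result is true for N = j, so A(j) = 2j/(5(j + 5)).
Then A(j+1) = A(j) + (2/((j + 5)(j + 6))) = (2j/(5(j + 5))) + (2/((j + 5)(j + 6))).
Simplifying, A(j+1) = 2(j + 1)/(5(j + 6)) = 2(j+1)/(5((j+1) + 5)),
which is the closed form with N = j+1.
By induction, the statement is established for all N ≥ 1.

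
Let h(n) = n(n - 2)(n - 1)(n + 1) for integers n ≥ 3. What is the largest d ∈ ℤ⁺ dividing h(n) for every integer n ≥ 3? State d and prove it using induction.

d = 24

Computing the first values: h(3) = 24 and h(4) = 120; gcd(24, 120) = 24, so d ≤ 24.
We prove 24 | n(n - 2)(n - 1)(n + 1) for all n ≥ 3 by induction on n.
When n = 3: h(3) = 24 = 24·(1), so 24 | h(3).
Suppose the result is true for n = i, i.e. 24 | h(i). Then
h(i+1) − h(i) = (i-1)·i·(i+1)·(i+2) − (i-2)·(i-1)·i·(i+1) = (i-1)·i·(i+1)·[(i+2) − (i-2)] = 4·(i-1)·i·(i+1). The product of 3 consecutive integers is divisible by (3)! = 6, so h(i+1) − h(i) is divisible by 4·6 = 24. By the inductive hypothesis 24 | h(i), hence 24 | h(i+1).
Hence, by induction on n, the claim holds for every n ≥ 3.
Therefore the largest such d is 24.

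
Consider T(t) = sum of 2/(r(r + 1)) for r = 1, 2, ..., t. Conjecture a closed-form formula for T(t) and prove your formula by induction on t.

We claim T(t) = 2t/(t + 1) for all t ≥ 1.
When t = 1: T(1) = 1, and the closed form gives 1. They agree.
Inductive step: assume the claim holds for t = r, so T(r) = 2r/(r + 1).
Then T(r+1) = T(r) + (2/((r + 1)(r + 2))) = (2r/(r + 1)) + (2/((r + 1)(r + 2))).
Simplifying, T(r+1) = 2(r + 1)/(r + 2) = 2(r+1)/((r+1) + 1),
which is the closed form with t = r+1.
This completes the induction.

T(t) = 2t/(t + 1)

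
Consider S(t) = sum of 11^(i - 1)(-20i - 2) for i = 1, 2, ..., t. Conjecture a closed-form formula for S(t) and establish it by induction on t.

We claim S(t) = -2·11^t·t for all t ≥ 1.
For the base case t = 1: S(1) = -22, and the closed form gives -22. They agree.
Inductive step: suppose the statement holds for some i ≥ 1, so S(i) = -2·11^i·i.
Then S(i+1) = S(i) + (11^i(-20i - 22)) = (-2·11^i·i) + (11^i(-20i - 22)).
Simplifying, S(i+1) = 22·11^i(-i - 1) = -2·11^(i+1)·(i+1),
which is the closed form with t = i+1.
Hence, by induction on t, the claim holds for every t ≥ 1.

S(t) = -2·11^t·t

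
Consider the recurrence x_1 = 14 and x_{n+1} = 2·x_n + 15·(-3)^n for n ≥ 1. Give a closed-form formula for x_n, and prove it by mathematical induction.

Computing the first terms: x_1 = 14, x_2 = -17, x_3 = 101. This suggests x_n = (-3)^(n + 1) + 5·2^(n - 1).
Base case (n = 1): the formula gives 14 = 14 = x_1.
Inductive step: suppose the statement holds for some m ≥ 1, so x_m = (-3)^(m + 1) + 5·2^(m - 1).
Then x_{m+1} = 2·x_m + 15·(-3)^m = 2·((-3)^(m + 1) + 5·2^(m - 1)) + 15·(-3)^m = (-3)^(m + 2) + 5·2^m = (-3)^((m+1) + 1) + 5·2^((m+1) - 1),
which is the claimed formula at n = m+1.
By induction, the statement is established for all n ≥ 1.

x_n = (-3)^(n + 1) + 5·2^(n - 1)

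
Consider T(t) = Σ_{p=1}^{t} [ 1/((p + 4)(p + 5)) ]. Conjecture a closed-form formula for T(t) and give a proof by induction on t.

T(t) = t/(5(t + 5))

We claim T(t) = t/(5(t + 5)) for all t ≥ 1.
Base step (t = 1): T(1) = 1/30, and the closed form gives 1/30. They agree.
Inductive step: assume the claim holds for t = p, so T(p) = p/(5(p + 5)).
Then T(p+1) = T(p) + (1/((p + 5)(p + 6))) = (p/(5(p + 5))) + (1/((p + 5)(p + 6))).
Simplifying, T(p+1) = (p + 1)/(5(p + 6)) = (p+1)/(5((p+1) + 5)),
which is the closed form with t = p+1.
By induction, the statement is established for all t ≥ 1.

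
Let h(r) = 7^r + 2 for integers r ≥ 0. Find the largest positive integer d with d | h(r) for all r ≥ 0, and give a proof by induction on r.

d = 3

Computing the first values: h(0) = 3 and h(1) = 9; gcd(3, 9) = 3, so d ≤ 3.
We prove 3 | 7^r + 2 for all r ≥ 0 by induction on r.
When r = 0: h(0) = 3 = 3·(1), so 3 | h(0).
Inductive step: suppose the statement holds for some i ≥ 0, i.e. 3 | h(i). Then
h(i+1) = 7^(i+1) + 2 = 7·(7^i + 2) - 12 = 7·h(i) - 12. The first term is divisible by 3 by the inductive hypothesis, and -12 is divisible by 3. Hence 3 | h(i+1).
This completes the induction.
Therefore the largest such d is 3.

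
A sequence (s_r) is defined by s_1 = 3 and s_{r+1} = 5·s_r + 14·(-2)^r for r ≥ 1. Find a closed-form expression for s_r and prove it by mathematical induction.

s_r = (-2)^(r + 1) - 5^(r - 1)

Computing the first terms: s_1 = 3, s_2 = -13, s_3 = -9. This suggests s_r = (-2)^(r + 1) - 5^(r - 1).
Base step (r = 1): the formula gives 3 = 3 = s_1.
Inductive step: assume the claim holds for r = p, so s_p = (-2)^(p + 1) - 5^(p - 1).
Then s_{p+1} = 5·s_p + 14·(-2)^p = 5·((-2)^(p + 1) - 5^(p - 1)) + 14·(-2)^p = (-2)^(p + 2) - 5^p = (-2)^((p+1) + 1) - 5^((p+1) - 1),
which is the claimed formula at r = p+1.
By the principle of mathematical induction, the result holds for all r ≥ 1.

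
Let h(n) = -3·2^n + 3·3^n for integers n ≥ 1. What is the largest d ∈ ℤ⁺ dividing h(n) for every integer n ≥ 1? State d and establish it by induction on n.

d = 3

Computing the first values: h(1) = 3 and h(2) = 15; gcd(3, 15) = 3, so d ≤ 3.
We prove 3 | -3·2^n + 3·3^n for all n ≥ 1 by induction on n.
For the base case n = 1: h(1) = 3 = 3·(1), so 3 | h(1).
For the inductive step, assume it holds for an arbitrary m ≥ 1, i.e. 3 | h(m). Then
h(m+1) − 3·h(m) = (-3·2^(m+1) + 3·3^(m+1)) − 3·(-3·2^m + 3·3^m) = (-3)·2^m·(2 − 3) = (3)·2^m. Since 3 | h(m) by the inductive hypothesis, 3 | 3·h(m); and 3 | 3 since 3 = 3·1. Therefore 3 | h(m+1).
By induction, the statement is established for all n ≥ 1.
Therefore the largest such d is 3.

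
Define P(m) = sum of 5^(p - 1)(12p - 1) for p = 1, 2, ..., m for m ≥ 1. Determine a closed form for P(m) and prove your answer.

P(m) = 5^m(3m - 1) + 1

We claim P(m) = 5^m(3m - 1) + 1 for all m ≥ 1.
For the base case m = 1: P(1) = 11, and the closed form gives 11. They agree.
Inductive step: assume the claim holds for m = p, so P(p) = 5^p(3p - 1) + 1.
Then P(p+1) = P(p) + (5^p(12p + 11)) = (5^p(3p - 1) + 1) + (5^p(12p + 11)).
Simplifying, P(p+1) = 15·5^p·p + 10·5^p + 1 = 5^(p+1)(3(p+1) - 1) + 1,
which is the closed form with m = p+1.
Hence, by induction on m, the claim holds for every m ≥ 1.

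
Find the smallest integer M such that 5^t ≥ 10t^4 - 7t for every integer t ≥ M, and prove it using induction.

M = 6

At t = 5: 3125 < 6215, so the inequality fails and M ≥ 6. We prove 5^t ≥ 10t^4 - 7t for all t ≥ 6.
When t = 6: 5^t = 15625 and 10t^4 - 7t = 12918, so 15625 ≥ 12918.
For the inductive step, assume it holds for an arbitrary k ≥ 6, so 5^k ≥ 10k^4 - 7k.
Then 5^(k + 1) = 5·(5^k) ≥ 5·(10k^4 - 7k).
Also, for k ≥ 6 we have 5·(10k^4 - 7k) ≥ 10(k+1)^4 - 7(k+1), since 5·(10k^4 - 7k) − (10(k+1)^4 - 7(k+1)) = 40k^4 - 40k^3 - 60k^2 - 68k - 3, which is nonnegative for all k ≥ 6.
Combining, 5^(k + 1) ≥ 10(k+1)^4 - 7(k+1).
By the principle of mathematical induction, the result holds for all t ≥ 6.
Hence the smallest such M is 6.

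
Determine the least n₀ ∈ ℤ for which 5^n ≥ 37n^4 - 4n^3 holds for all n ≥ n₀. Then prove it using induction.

At n = 7: 78125 < 87465, so the inequality fails and n₀ ≥ 8. We prove 5^n ≥ 37n^4 - 4n^3 for all n ≥ 8.
For the base case n = 8: 5^n = 390625 and 37n^4 - 4n^3 = 149504, so 390625 ≥ 149504.
Suppose the result is true for n = r, so 5^r ≥ 37r^4 - 4r^3.
Then 5^(r + 1) = 5·(5^r) ≥ 5·(37r^4 - 4r^3).
Also, for r ≥ 8 we have 5·(37r^4 - 4r^3) ≥ 37(r+1)^4 - 4(r+1)^3, since 5·(37r^4 - 4r^3) − (37(r+1)^4 - 4(r+1)^3) = 148r^4 - 164r^3 - 210r^2 - 136r - 33, which is nonnegative for all r ≥ 8.
Combining, 5^(r + 1) ≥ 37(r+1)^4 - 4(r+1)^3.
This completes the induction.
Hence the smallest such n₀ is 8.

n₀ = 8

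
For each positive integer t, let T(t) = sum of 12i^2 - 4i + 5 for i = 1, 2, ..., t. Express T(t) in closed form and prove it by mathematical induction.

T(t) = t(4t^2 + 4t + 5)

We claim T(t) = t(4t^2 + 4t + 5) for all t ≥ 1.
Base case (t = 1): T(1) = 13, and the closed form gives 13. They agree.
For the inductive step, assume it holds for an arbitrary i ≥ 1, so T(i) = i(4i^2 + 4i + 5).
Then T(i+1) = T(i) + (12i^2 + 20i + 13) = (i(4i^2 + 4i + 5)) + (12i^2 + 20i + 13).
Simplifying, T(i+1) = (i + 1)(4i^2 + 12i + 13) = (i+1)(4(i+1)^2 + 4(i+1) + 5),
which is the closed form with t = i+1.
By the principle of mathematical induction, the result holds for all t ≥ 1.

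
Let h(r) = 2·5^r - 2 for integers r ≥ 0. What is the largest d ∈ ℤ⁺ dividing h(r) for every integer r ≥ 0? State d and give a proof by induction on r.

d = 8

Computing the first values: h(0) = 0 and h(1) = 8; gcd(0, 8) = 8, so d ≤ 8.
We prove 8 | 2·5^r - 2 for all r ≥ 0 by induction on r.
When r = 0: h(0) = 0 = 8·(0), so 8 | h(0).
Suppose the result is true for r = i, i.e. 8 | h(i). Then
h(i+1) = 2·5^(i+1) - 2 = 5·(2·5^i - 2) + 8 = 5·h(i) + 8. The first term is divisible by 8 by the inductive hypothesis, and 8 is divisible by 8. Hence 8 | h(i+1).
By the principle of mathematical induction, the result holds for all r ≥ 0.
Therefore the largest such d is 8.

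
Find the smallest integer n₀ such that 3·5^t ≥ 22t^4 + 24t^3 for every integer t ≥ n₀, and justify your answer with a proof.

At t = 5: 9375 < 16750, so the inequality fails and n₀ ≥ 6. We prove 3·5^t ≥ 22t^4 + 24t^3 for all t ≥ 6.
Base case (t = 6): 3·5^t = 46875 and 22t^4 + 24t^3 = 33696, so 46875 ≥ 33696.
For the inductive step, assume it holds for an arbitrary i ≥ 6, so 3·5^i ≥ 22i^4 + 24i^3.
Then 3·5^(i + 1) = 5·(3·5^i) ≥ 5·(22i^4 + 24i^3).
Also, for i ≥ 6 we have 5·(22i^4 + 24i^3) ≥ 22(i+1)^4 + 24(i+1)^3, since 5·(22i^4 + 24i^3) − (22(i+1)^4 + 24(i+1)^3) = 88i^4 + 8i^3 - 204i^2 - 160i - 46, which is nonnegative for all i ≥ 6.
Combining, 3·5^(i + 1) ≥ 22(i+1)^4 + 24(i+1)^3.
Hence, by induction on t, the claim holds for every t ≥ 6.
Hence the smallest such n₀ is 6.

n₀ = 6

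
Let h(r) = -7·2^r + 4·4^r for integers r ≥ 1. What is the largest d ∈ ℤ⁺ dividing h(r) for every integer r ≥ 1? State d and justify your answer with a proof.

d = 2

Computing the first values: h(1) = 2 and h(2) = 36; gcd(2, 36) = 2, so d ≤ 2.
We prove 2 | -7·2^r + 4·4^r for all r ≥ 1 by induction on r.
For the base case r = 1: h(1) = 2 = 2·(1), so 2 | h(1).
Suppose the result is true for r = p, i.e. 2 | h(p). Then
h(p+1) − 4·h(p) = (-7·2^(p+1) + 4·4^(p+1)) − 4·(-7·2^p + 4·4^p) = (-7)·2^p·(2 − 4) = (14)·2^p. Since 2 | h(p) by the inductive hypothesis, 2 | 4·h(p); and 2 | 14 since 14 = 2·7. Therefore 2 | h(p+1).
Hence, by induction on r, the claim holds for every r ≥ 1.
Therefore the largest such d is 2.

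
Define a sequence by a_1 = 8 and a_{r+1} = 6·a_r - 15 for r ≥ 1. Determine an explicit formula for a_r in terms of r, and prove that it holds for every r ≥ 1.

a_r = 5·6^(r - 1) + 3

Computing the first terms: a_1 = 8, a_2 = 33, a_3 = 183. This suggests a_r = 5·6^(r - 1) + 3.
Base case (r = 1): the formula gives 8 = 8 = a_1.
Inductive step: suppose the statement holds for some k ≥ 1, so a_k = 5·6^(k - 1) + 3.
Then a_{k+1} = 6·a_k - 15 = 6·(5·6^(k - 1) + 3) - 15 = 5·6^k + 3 = 5·6^((k+1) - 1) + 3,
which is the claimed formula at r = k+1.
This completes the induction.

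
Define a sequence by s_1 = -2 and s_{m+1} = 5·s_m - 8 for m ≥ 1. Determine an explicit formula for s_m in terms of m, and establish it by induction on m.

s_m = -4·5^(m - 1) + 2

Computing the first terms: s_1 = -2, s_2 = -18, s_3 = -98. This suggests s_m = -4·5^(m - 1) + 2.
Base step (m = 1): the formula gives -2 = -2 = s_1.
Inductive step: assume the claim holds for m = k, so s_k = -4·5^(k - 1) + 2.
Then s_{k+1} = 5·s_k - 8 = 5·(-4·5^(k - 1) + 2) - 8 = -4·5^k + 2 = -4·5^((k+1) - 1) + 2,
which is the claimed formula at m = k+1.
This completes the induction.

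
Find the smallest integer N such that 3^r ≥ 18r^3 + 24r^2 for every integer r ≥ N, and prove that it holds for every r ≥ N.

At r = 8: 6561 < 10752, so the inequality fails and N ≥ 9. We prove 3^r ≥ 18r^3 + 24r^2 for all r ≥ 9.
Base case (r = 9): 3^r = 19683 and 18r^3 + 24r^2 = 15066, so 19683 ≥ 15066.
Inductive step: suppose the statement holds for some j ≥ 9, so 3^j ≥ 18j^3 + 24j^2.
Then 3^(j + 1) = 3·(3^j) ≥ 3·(18j^3 + 24j^2).
Also, for j ≥ 9 we have 3·(18j^3 + 24j^2) ≥ 18(j+1)^3 + 24(j+1)^2, since 3·(18j^3 + 24j^2) − (18(j+1)^3 + 24(j+1)^2) = 36j^3 - 6j^2 - 102j - 42, which is nonnegative for all j ≥ 9.
Combining, 3^(j + 1) ≥ 18(j+1)^3 + 24(j+1)^2.
By the principle of mathematical induction, the result holds for all r ≥ 9.
Hence the smallest such N is 9.

N = 9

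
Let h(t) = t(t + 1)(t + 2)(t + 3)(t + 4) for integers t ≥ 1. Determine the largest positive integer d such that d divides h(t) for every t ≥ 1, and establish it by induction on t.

d = 120

Computing the first values: h(1) = 120 and h(2) = 720; gcd(120, 720) = 120, so d ≤ 120.
We prove 120 | t(t + 1)(t + 2)(t + 3)(t + 4) for all t ≥ 1 by induction on t.
For the base case t = 1: h(1) = 120 = 120·(1), so 120 | h(1).
Inductive step: suppose the statement holds for some k ≥ 1, i.e. 120 | h(k). Then
h(k+1) − h(k) = (k+1)·(k+2)·(k+3)·(k+4)·(k+5) − k·(k+1)·(k+2)·(k+3)·(k+4) = (k+1)·(k+2)·(k+3)·(k+4)·[(k+5) − k] = 5·(k+1)·(k+2)·(k+3)·(k+4). The product of 4 consecutive integers is divisible by (4)! = 24, so h(k+1) − h(k) is divisible by 5·24 = 120. By the inductive hypothesis 120 | h(k), hence 120 | h(k+1).
Hence, by induction on t, the claim holds for every t ≥ 1.
Therefore the largest such d is 120.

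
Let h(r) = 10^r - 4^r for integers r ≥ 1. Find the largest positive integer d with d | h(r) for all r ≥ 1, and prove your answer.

Computing the first values: h(1) = 6 and h(2) = 84; gcd(6, 84) = 6, so d ≤ 6.
We prove 6 | 10^r - 4^r for all r ≥ 1 by induction on r.
Base step (r = 1): h(1) = 6 = 6·(1), so 6 | h(1).
Inductive step: assume the claim holds for r = k, i.e. 6 | h(k). Then
10^{k+1} − 4^{k+1} = 10·10^k − 4·4^k = 10·(10^k − 4^k) + (6)·4^k. The first term is divisible by 6 by the inductive hypothesis, and the second term (6)·4^k is divisible by 6 since 6 | 6. Hence 6 | h(k+1).
Hence, by induction on r, the claim holds for every r ≥ 1.
Therefore the largest such d is 6.

d = 6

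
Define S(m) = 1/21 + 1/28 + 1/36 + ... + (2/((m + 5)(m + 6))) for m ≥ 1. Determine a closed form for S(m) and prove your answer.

We claim S(m) = m/(3(m + 6)) for all m ≥ 1.
When m = 1: S(1) = 1/21, and the closed form gives 1/21. They agree.
For the inductive step, assume it holds for an arbitrary k ≥ 1, so S(k) = k/(3(k + 6)).
Then S(k+1) = S(k) + (2/((k + 6)(k + 7))) = (k/(3(k + 6))) + (2/((k + 6)(k + 7))).
Simplifying, S(k+1) = (k + 1)/(3(k + 7)) = (k+1)/(3((k+1) + 6)),
which is the closed form with m = k+1.
This completes the induction.

S(m) = m/(3(m + 6))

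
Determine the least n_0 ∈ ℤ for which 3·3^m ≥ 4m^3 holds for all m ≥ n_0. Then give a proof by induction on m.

n_0 = 5

At m = 4: 243 < 256, so the inequality fails and n_0 ≥ 5. We prove 3·3^m ≥ 4m^3 for all m ≥ 5.
For the base case m = 5: 3·3^m = 729 and 4m^3 = 500, so 729 ≥ 500.
Inductive step: assume the claim holds for m = r, so 3·3^r ≥ 4r^3.
Then 3·3^(r + 1) = 3·(3·3^r) ≥ 3·(4r^3).
Also, for r ≥ 5 we have 3·(4r^3) ≥ 4(r+1)^3, since 3 ≥ (1 + 1/r)^3 for all r ≥ 5.
Combining, 3·3^(r + 1) ≥ 4(r+1)^3.
By induction, the statement is established for all m ≥ 5.
Hence the smallest such n_0 is 5.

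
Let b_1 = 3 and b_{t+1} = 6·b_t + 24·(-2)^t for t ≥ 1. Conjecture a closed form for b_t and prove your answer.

b_t = -3(-2)^t - 3·6^(t - 1)

Computing the first terms: b_1 = 3, b_2 = -30, b_3 = -84. This suggests b_t = -3(-2)^t - 3·6^(t - 1).
Base case (t = 1): the formula gives 3 = 3 = b_1.
Inductive step: suppose the statement holds for some r ≥ 1, so b_r = -3(-2)^r - 3·6^(r - 1).
Then b_{r+1} = 6·b_r + 24·(-2)^r = 6·(-3(-2)^r - 3·6^(r - 1)) + 24·(-2)^r = -3(-2)^(r + 1) - 3·6^r = -3(-2)^(r+1) - 3·6^((r+1) - 1),
which is the claimed formula at t = r+1.
This completes the induction.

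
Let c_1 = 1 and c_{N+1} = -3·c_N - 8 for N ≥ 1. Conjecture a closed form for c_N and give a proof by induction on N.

Computing the first terms: c_1 = 1, c_2 = -11, c_3 = 25. This suggests c_N = -(-3)^N - 2.
For the base case N = 1: the formula gives 1 = 1 = c_1.
For the inductive step, assume it holds for an arbitrary m ≥ 1, so c_m = -(-3)^m - 2.
Then c_{m+1} = -3·c_m - 8 = -3·(-(-3)^m - 2) - 8 = -(-3)^(m + 1) - 2,
which is the claimed formula at N = m+1.
By induction, the statement is established for all N ≥ 1.

c_N = -(-3)^N - 2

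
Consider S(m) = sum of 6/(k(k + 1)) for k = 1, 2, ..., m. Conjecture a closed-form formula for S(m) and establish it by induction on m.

We claim S(m) = 6m/(m + 1) for all m ≥ 1.
Base step (m = 1): S(1) = 3, and the closed form gives 3. They agree.
For the inductive step, assume it holds for an arbitrary k ≥ 1, so S(k) = 6k/(k + 1).
Then S(k+1) = S(k) + (6/((k + 1)(k + 2))) = (6k/(k + 1)) + (6/((k + 1)(k + 2))).
Simplifying, S(k+1) = 6(k + 1)/(k + 2) = 6(k+1)/((k+1) + 1),
which is the closed form with m = k+1.
By induction, the statement is established for all m ≥ 1.

S(m) = 6m/(m + 1)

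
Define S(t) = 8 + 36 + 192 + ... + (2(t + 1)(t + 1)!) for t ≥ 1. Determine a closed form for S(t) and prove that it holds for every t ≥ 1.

S(t) = 2(t + 2)! - 4

We claim S(t) = 2(t + 2)! - 4 for all t ≥ 1.
Base step (t = 1): S(1) = 8, and the closed form gives 8. They agree.
Inductive step: assume the claim holds for t = m, so S(m) = 2(m + 2)! - 4.
Then S(m+1) = S(m) + (2(m + 2)(m + 2)!) = (2(m + 2)! - 4) + (2(m + 2)(m + 2)!).
Simplifying, S(m+1) = 2((m+1) + 2)! - 4,
which is the closed form with t = m+1.
By the principle of mathematical induction, the result holds for all t ≥ 1.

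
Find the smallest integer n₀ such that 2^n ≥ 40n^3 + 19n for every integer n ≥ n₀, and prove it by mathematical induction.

At n = 17: 131072 < 196843, so the inequality fails and n₀ ≥ 18. We prove 2^n ≥ 40n^3 + 19n for all n ≥ 18.
For the base case n = 18: 2^n = 262144 and 40n^3 + 19n = 233622, so 262144 ≥ 233622.
For the inductive step, assume it holds for an arbitrary p ≥ 18, so 2^p ≥ 40p^3 + 19p.
Then 2^(p + 1) = 2·(2^p) ≥ 2·(40p^3 + 19p).
Also, for p ≥ 18 we have 2·(40p^3 + 19p) ≥ 40(p+1)^3 + 19(p+1), since 2·(40p^3 + 19p) − (40(p+1)^3 + 19(p+1)) = 40p^3 - 120p^2 - 101p - 59, which is nonnegative for all p ≥ 18.
Combining, 2^(p + 1) ≥ 40(p+1)^3 + 19(p+1).
By the principle of mathematical induction, the result holds for all n ≥ 18.
Hence the smallest such n₀ is 18.

n₀ = 18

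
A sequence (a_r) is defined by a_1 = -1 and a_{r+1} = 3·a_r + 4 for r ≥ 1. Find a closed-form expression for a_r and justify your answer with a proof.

a_r = 3^(r - 1) - 2

Computing the first terms: a_1 = -1, a_2 = 1, a_3 = 7. This suggests a_r = 3^(r - 1) - 2.
For the base case r = 1: the formula gives -1 = -1 = a_1.
Suppose the result is true for r = p, so a_p = 3^(p - 1) - 2.
Then a_{p+1} = 3·a_p + 4 = 3·(3^(p - 1) - 2) + 4 = 3^p - 2 = 3^((p+1) - 1) - 2,
which is the claimed formula at r = p+1.
This completes the induction.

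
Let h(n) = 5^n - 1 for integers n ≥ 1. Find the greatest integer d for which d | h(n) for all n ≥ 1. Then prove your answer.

Computing the first values: h(1) = 4 and h(2) = 24; gcd(4, 24) = 4, so d ≤ 4.
We prove 4 | 5^n - 1 for all n ≥ 1 by induction on n.
Base case (n = 1): h(1) = 4 = 4·(1), so 4 | h(1).
Inductive step: assume the claim holds for n = p, i.e. 4 | h(p). Then
5^{p+1} − 1^{p+1} = 5·5^p − 1·1^p = 5·(5^p − 1^p) + (4)·1^p. The first term is divisible by 4 by the inductive hypothesis, and the second term (4)·1^p is divisible by 4 since 4 | 4. Hence 4 | h(p+1).
Hence, by induction on n, the claim holds for every n ≥ 1.
Therefore the largest such d is 4.

d = 4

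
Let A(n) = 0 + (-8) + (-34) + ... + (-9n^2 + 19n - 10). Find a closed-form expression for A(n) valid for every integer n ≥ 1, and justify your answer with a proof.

A(n) = -n(n - 1)(3n - 2)

We claim A(n) = -n(n - 1)(3n - 2) for all n ≥ 1.
Base step (n = 1): A(1) = 0, and the closed form gives 0. They agree.
Suppose the result is true for n = k, so A(k) = k(-3k^2 + 5k - 2).
Then A(k+1) = A(k) + (k(-9k + 1)) = (k(-3k^2 + 5k - 2)) + (k(-9k + 1)).
Simplifying, A(k+1) = -k(k + 1)(3k + 1) = -(k+1)((k+1) - 1)(3(k+1) - 2),
which is the closed form with n = k+1.
Hence, by induction on n, the claim holds for every n ≥ 1.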